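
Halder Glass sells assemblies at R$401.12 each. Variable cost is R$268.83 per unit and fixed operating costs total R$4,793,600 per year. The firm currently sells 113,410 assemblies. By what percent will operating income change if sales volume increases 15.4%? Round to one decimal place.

At 113,410 units, contribution = 113,410 × R$132.29 = R$15,003,008.90.
Operating income = contribution − fixed costs = R$15,003,008.90 − R$4,793,600 = R$10,209,408.90.
DOL = contribution ÷ EBIT = R$15,003,008.90 ÷ R$10,209,408.90 = 1.4695.
%ΔEBIT = DOL × %ΔSales = 1.4695 × +15.4% = +22.6%.

+22.6%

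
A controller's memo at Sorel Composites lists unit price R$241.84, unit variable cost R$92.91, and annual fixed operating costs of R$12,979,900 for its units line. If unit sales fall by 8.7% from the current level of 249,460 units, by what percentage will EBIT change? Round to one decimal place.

Contribution at this volume is 249,460 × R$148.93 = R$37,152,077.80.
EBIT = R$37,152,077.80 − R$12,979,900 = R$24,172,177.80.
So DOL = total CM / EBIT = R$37,152,077.80 / R$24,172,177.80 = 1.5370.
So EBIT moves 1.5370 × (-8.7%) = -13.4%.

-13.4%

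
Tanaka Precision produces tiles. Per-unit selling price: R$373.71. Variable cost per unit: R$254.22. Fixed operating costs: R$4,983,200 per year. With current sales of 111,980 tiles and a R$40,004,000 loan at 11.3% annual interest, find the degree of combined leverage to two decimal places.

3.45

Total contribution margin = 111,980 × R$119.49 = R$13,380,490.20.
Operating income = contribution − fixed costs = R$13,380,490.20 − R$4,983,200 = R$8,397,290.20. Interest = R$4,520,452.00.
DOL = R$13,380,490.20 ÷ R$8,397,290.20 = 1.5934; DFL = R$8,397,290.20 ÷ R$3,876,838.20 = 2.1660.
Combined leverage = 1.5934 × 2.1660 = 3.4513.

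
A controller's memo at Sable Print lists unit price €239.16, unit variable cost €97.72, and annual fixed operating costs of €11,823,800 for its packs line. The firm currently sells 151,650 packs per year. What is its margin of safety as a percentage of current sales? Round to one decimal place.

Unit CM = price − variable cost = €239.16 − €97.72 = €141.44. Break-even units = €11,823,800 ÷ €141.44 = 83,595.87; break-even revenue = 83,595.87 × €239.16 = €19,992,788.52.
Actual sales revenue = 151,650 × €239.16 = €36,268,614.00.
Margin of safety = (€36,268,614.00 − €19,992,788.52) ÷ €36,268,614.00 = 44.9%.

44.9%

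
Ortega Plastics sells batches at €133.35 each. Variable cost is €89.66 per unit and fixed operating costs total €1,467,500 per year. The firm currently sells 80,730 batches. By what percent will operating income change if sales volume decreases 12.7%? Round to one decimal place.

At 80,730 units, contribution = 80,730 × €43.69 = €3,527,093.70.
Operating income = contribution − fixed costs = €3,527,093.70 − €1,467,500 = €2,059,593.70.
So DOL = total CM / EBIT = €3,527,093.70 / €2,059,593.70 = 1.7125.
%ΔEBIT = DOL × %ΔSales = 1.7125 × -12.7% = -21.7%.

-21.7%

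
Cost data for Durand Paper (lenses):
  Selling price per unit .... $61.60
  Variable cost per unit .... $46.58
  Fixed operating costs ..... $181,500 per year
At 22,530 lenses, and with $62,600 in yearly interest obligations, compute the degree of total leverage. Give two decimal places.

Total contribution margin = 22,530 × $15.02 = $338,400.60.
Subtracting fixed costs: EBIT = $338,400.60 − $181,500 = $156,900.60. Interest = $62,600.00, so EBIT − I = $94,300.60.
Degree of total leverage = total CM / (EBIT − interest) = $338,400.60 / $94,300.60 = 3.5885.

3.59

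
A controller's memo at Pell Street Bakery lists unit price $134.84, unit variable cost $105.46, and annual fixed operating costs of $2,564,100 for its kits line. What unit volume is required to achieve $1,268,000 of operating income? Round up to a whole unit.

Unit CM = price − variable cost = $134.84 − $105.46 = $29.38.
Units = (FC + target) / CM = ($2,564,100 + $1,268,000) / $29.38 = 130,432.27, so 130,433 kits.

130,433 kits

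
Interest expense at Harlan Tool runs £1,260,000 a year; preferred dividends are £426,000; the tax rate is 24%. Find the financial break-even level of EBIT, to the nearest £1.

Preferred dividends are paid after tax, so their pre-tax equivalent is £426,000 ÷ (1 − 0.24) = £560,526.32.
Financial break-even EBIT = interest + D_p ÷ (1 − t) = £1,260,000 + £560,526.32 = £1,820,526.32.

£1,820,526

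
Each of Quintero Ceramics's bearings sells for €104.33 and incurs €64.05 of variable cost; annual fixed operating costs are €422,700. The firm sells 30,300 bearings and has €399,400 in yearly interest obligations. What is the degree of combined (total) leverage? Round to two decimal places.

At 30,300 units, contribution = 30,300 × €40.28 = €1,220,484.00.
Subtracting fixed costs: EBIT = €1,220,484.00 − €422,700 = €797,784.00. Interest = €399,400.00, so EBIT − I = €398,384.00.
DCL = contribution ÷ (EBIT − I) = €1,220,484.00 ÷ €398,384.00 = 3.0636.

3.06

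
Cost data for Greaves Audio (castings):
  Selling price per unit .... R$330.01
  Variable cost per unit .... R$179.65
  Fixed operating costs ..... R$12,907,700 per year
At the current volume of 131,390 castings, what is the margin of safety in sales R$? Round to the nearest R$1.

R$15,030,205

Each unit contributes R$330.01 − R$179.65 = R$150.36. Break-even units = R$12,907,700 ÷ R$150.36 = 85,845.30; break-even revenue = 85,845.30 × R$330.01 = R$28,329,808.97.
Current sales = 131,390 × R$330.01 = R$43,360,013.90.
Margin of safety = R$43,360,013.90 − R$28,329,808.97 = R$15,030,205.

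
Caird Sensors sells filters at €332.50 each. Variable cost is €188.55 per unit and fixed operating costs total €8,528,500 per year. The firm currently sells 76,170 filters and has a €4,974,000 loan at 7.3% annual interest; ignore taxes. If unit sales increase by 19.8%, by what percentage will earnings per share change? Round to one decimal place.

Contribution at this volume is 76,170 × €143.95 = €10,964,671.50.
Subtracting fixed costs: EBIT = €10,964,671.50 − €8,528,500 = €2,436,171.50.
After interest of €363,102.00, pre-tax earnings = €2,073,069.50.
Degree of combined leverage = contribution ÷ (EBIT − I) = €10,964,671.50 ÷ €2,073,069.50 = 5.2891.
EPS therefore changes by 5.2891 × (+19.8%) = +104.7%.

+104.7%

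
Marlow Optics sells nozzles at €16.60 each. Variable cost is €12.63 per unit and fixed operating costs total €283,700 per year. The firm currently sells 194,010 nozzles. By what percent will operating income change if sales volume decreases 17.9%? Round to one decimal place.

At 194,010 units, contribution = 194,010 × €3.97 = €770,219.70.
Subtracting fixed costs: EBIT = €770,219.70 − €283,700 = €486,519.70.
Degree of operating leverage = €770,219.70 / €486,519.70 = 1.5831.
So EBIT moves 1.5831 × (-17.9%) = -28.3%.

-28.3%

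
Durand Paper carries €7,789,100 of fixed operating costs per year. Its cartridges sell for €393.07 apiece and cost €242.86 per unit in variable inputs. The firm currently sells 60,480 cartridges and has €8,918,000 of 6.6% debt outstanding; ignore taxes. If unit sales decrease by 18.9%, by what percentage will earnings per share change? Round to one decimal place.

At 60,480 units, contribution = 60,480 × €150.21 = €9,084,700.80.
EBIT = €9,084,700.80 − €7,789,100 = €1,295,600.80.
Interest = €588,588.00, so EBIT − I = €707,012.80.
Degree of combined leverage = contribution ÷ (EBIT − I) = €9,084,700.80 ÷ €707,012.80 = 12.8494.
%ΔEPS = DCL × %ΔSales = 12.8494 × -18.9% = -242.9%.

-242.9%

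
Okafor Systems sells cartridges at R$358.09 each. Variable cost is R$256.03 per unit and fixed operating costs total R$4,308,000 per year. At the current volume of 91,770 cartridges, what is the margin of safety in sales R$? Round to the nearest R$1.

R$17,746,774

Unit CM = price − variable cost = R$358.09 − R$256.03 = R$102.06. Break-even units = R$4,308,000 ÷ R$102.06 = 42,210.46; break-even revenue = 42,210.46 × R$358.09 = R$15,115,145.21.
Current sales = 91,770 × R$358.09 = R$32,861,919.30.
Margin of safety = R$32,861,919.30 − R$15,115,145.21 = R$17,746,774.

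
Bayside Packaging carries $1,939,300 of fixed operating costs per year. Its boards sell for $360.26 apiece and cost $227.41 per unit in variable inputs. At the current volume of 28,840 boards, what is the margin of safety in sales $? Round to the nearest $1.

Contribution margin per unit = $360.26 − $227.41 = $132.85. Break-even units = $1,939,300 ÷ $132.85 = 14,597.67; break-even revenue = 14,597.67 × $360.26 = $5,258,955.35.
Current sales = 28,840 × $360.26 = $10,389,898.40.
Margin of safety = $10,389,898.40 − $5,258,955.35 = $5,130,943.

$5,130,943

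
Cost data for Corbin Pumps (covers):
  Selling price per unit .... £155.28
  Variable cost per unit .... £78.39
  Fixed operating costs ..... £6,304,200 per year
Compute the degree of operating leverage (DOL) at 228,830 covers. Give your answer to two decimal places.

1.56

Contribution at this volume is 228,830 × £76.89 = £17,594,738.70.
Subtracting fixed costs: EBIT = £17,594,738.70 − £6,304,200 = £11,290,538.70.
DOL = contribution ÷ EBIT = £17,594,738.70 ÷ £11,290,538.70 = 1.5584.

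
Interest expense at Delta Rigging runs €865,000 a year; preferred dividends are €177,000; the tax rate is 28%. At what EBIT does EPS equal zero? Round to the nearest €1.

€1,110,833

Preferred dividends are paid after tax, so their pre-tax equivalent is €177,000 ÷ (1 − 0.28) = €245,833.33.
EPS = 0 when EBIT covers interest plus the pre-tax preferred burden: €865,000 + €245,833.33 = €1,110,833.33.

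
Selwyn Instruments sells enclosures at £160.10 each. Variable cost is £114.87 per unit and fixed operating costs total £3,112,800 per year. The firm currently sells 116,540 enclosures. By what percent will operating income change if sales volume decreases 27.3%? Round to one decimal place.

Total contribution margin = 116,540 × £45.23 = £5,271,104.20.
Subtracting fixed costs: EBIT = £5,271,104.20 − £3,112,800 = £2,158,304.20.
Degree of operating leverage = £5,271,104.20 / £2,158,304.20 = 2.4422.
So EBIT moves 2.4422 × (-27.3%) = -66.7%.

-66.7%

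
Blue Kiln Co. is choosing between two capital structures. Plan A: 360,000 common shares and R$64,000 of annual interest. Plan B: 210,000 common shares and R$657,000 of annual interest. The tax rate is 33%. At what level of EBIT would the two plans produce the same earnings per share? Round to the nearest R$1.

Set EPS_A = EPS_B: (EBIT − R$64,000)(1 − 0.33) ÷ 360,000 = (EBIT − R$657,000)(1 − 0.33) ÷ 210,000.
The (1 − t) factor cancels: (EBIT − 64,000) × 210,000 = (EBIT − 657,000) × 360,000.
Solving, EBIT = (657,000·360,000 − 64,000·210,000) / (360,000 − 210,000) = 223,080,000,000 / 150,000 = 1,487,200.00.

R$1,487,200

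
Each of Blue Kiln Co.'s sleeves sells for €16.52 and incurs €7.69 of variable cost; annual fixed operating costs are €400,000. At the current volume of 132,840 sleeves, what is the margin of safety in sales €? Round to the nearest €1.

Each unit contributes €16.52 − €7.69 = €8.83. Break-even units = €400,000 ÷ €8.83 = 45,300.11; break-even revenue = 45,300.11 × €16.52 = €748,357.87.
Current sales = 132,840 × €16.52 = €2,194,516.80.
Margin of safety = €2,194,516.80 − €748,357.87 = €1,446,159.

€1,446,159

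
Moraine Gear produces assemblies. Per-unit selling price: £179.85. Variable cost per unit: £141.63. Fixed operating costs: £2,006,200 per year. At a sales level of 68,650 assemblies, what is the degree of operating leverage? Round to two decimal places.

4.25

At 68,650 units, contribution = 68,650 × £38.22 = £2,623,803.00.
Operating income = contribution − fixed costs = £2,623,803.00 − £2,006,200 = £617,603.00.
Degree of operating leverage = £2,623,803.00 / £617,603.00 = 4.2484.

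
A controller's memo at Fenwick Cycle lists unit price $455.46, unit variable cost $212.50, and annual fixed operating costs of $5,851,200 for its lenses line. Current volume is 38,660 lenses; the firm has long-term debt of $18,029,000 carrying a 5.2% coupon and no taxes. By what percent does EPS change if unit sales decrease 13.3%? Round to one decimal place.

-48.0%

Contribution at this volume is 38,660 × $242.96 = $9,392,833.60.
EBIT = $9,392,833.60 − $5,851,200 = $3,541,633.60.
After interest of $937,508.00, pre-tax earnings = $2,604,125.60.
DCL = total CM / (EBIT − I) = $9,392,833.60 / $2,604,125.60 = 3.6069.
%ΔEPS = DCL × %ΔSales = 3.6069 × -13.3% = -48.0%.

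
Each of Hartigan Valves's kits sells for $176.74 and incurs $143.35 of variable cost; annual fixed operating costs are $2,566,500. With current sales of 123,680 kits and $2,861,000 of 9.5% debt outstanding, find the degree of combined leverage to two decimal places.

At 123,680 units, contribution = 123,680 × $33.39 = $4,129,675.20.
Subtracting fixed costs: EBIT = $4,129,675.20 − $2,566,500 = $1,563,175.20. Interest = $271,795.00, so EBIT − I = $1,291,380.20.
Degree of total leverage = total CM / (EBIT − interest) = $4,129,675.20 / $1,291,380.20 = 3.1979.

3.20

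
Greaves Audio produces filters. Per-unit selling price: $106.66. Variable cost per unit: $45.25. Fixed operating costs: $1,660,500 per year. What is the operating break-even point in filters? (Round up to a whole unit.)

Contribution margin per unit = $106.66 − $45.25 = $61.41.
Break-even Q = $1,660,500 / $61.41 = 27,039.57 → 27,040 filters.

27,040 filters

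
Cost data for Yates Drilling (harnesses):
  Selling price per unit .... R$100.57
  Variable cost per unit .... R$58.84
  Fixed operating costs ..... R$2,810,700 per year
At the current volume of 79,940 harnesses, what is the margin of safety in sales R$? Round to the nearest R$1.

R$1,265,732

Unit CM = price − variable cost = R$100.57 − R$58.84 = R$41.73. Break-even units = R$2,810,700 ÷ R$41.73 = 67,354.42; break-even revenue = 67,354.42 × R$100.57 = R$6,773,834.15.
Current sales = 79,940 × R$100.57 = R$8,039,565.80.
Margin of safety = R$8,039,565.80 − R$6,773,834.15 = R$1,265,732.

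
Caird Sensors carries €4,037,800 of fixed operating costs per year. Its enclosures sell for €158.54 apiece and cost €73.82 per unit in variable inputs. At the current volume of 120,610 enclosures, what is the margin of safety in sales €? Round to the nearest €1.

€11,565,409

Contribution margin per unit = €158.54 − €73.82 = €84.72. Break-even units = €4,037,800 ÷ €84.72 = 47,660.53; break-even revenue = 47,660.53 × €158.54 = €7,556,100.24.
Current sales = 120,610 × €158.54 = €19,121,509.40.
Margin of safety = €19,121,509.40 − €7,556,100.24 = €11,565,409.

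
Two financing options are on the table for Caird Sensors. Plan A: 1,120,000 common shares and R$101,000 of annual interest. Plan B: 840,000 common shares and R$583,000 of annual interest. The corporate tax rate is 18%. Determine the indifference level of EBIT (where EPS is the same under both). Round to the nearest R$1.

At indifference, (EBIT − 101,000)(1 − t)/1,120,000 = (EBIT − 583,000)(1 − t)/840,000.
The (1 − t) factor cancels: (EBIT − 101,000) × 840,000 = (EBIT − 583,000) × 1,120,000.
Solving, EBIT = (583,000·1,120,000 − 101,000·840,000) / (1,120,000 − 840,000) = 568,120,000,000 / 280,000 = 2,029,000.00.

R$2,029,000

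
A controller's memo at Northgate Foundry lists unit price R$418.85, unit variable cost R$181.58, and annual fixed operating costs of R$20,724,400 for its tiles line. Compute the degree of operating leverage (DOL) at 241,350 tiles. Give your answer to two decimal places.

1.57

Contribution at this volume is 241,350 × R$237.27 = R$57,265,114.50.
Subtracting fixed costs: EBIT = R$57,265,114.50 − R$20,724,400 = R$36,540,714.50.
DOL = contribution ÷ EBIT = R$57,265,114.50 ÷ R$36,540,714.50 = 1.5672.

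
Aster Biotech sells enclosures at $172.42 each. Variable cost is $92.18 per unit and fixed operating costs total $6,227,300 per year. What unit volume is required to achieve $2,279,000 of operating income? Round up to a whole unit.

Each unit contributes $172.42 − $92.18 = $80.24.
Need Q such that Q × $80.24 − $6,227,300 = $2,279,000, i.e. Q = $8,506,300 / $80.24 = 106,010.72 → 106,011.

106,011 enclosures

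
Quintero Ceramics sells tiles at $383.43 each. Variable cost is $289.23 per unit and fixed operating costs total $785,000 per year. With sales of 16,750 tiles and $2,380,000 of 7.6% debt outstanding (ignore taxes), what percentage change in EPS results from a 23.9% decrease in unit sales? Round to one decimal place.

-61.6%

Contribution at this volume is 16,750 × $94.20 = $1,577,850.00.
EBIT = $1,577,850.00 − $785,000 = $792,850.00.
After interest of $180,880.00, pre-tax earnings = $611,970.00.
DCL = total CM / (EBIT − I) = $1,577,850.00 / $611,970.00 = 2.5783.
EPS therefore changes by 2.5783 × (-23.9%) = -61.6%.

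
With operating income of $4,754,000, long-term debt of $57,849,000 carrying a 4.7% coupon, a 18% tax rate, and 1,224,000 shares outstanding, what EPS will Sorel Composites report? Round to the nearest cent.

$1.36

Interest = $2,718,903.00, so EBT = $4,754,000 − $2,718,903.00 = $2,035,097.00.
Net income = $2,035,097.00 × (1 − 0.18) = $1,668,779.54.
EPS = $1,668,779.54 ÷ 1,224,000 = $1.36.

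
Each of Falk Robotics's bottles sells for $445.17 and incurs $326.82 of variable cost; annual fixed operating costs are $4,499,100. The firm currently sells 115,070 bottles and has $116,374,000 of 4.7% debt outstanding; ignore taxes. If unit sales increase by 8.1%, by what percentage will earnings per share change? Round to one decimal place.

+30.2%

At 115,070 units, contribution = 115,070 × $118.35 = $13,618,534.50.
Operating income = contribution − fixed costs = $13,618,534.50 − $4,499,100 = $9,119,434.50.
After interest of $5,469,578.00, pre-tax earnings = $3,649,856.50.
Degree of combined leverage = contribution ÷ (EBIT − I) = $13,618,534.50 ÷ $3,649,856.50 = 3.7313.
EPS therefore changes by 3.7313 × (+8.1%) = +30.2%.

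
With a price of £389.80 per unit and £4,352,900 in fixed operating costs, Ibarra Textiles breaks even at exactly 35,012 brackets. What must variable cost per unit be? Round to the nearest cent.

£265.47

At break-even, FC = Q × (P − VC), so P − VC = £4,352,900 ÷ 35,012 = £124.3259.
Variable cost per unit = £389.80 − £124.3259 = £265.47.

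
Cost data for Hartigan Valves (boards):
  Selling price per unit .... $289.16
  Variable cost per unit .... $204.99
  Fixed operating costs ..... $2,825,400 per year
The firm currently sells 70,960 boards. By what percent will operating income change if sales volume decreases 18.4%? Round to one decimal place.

-34.9%

At 70,960 units, contribution = 70,960 × $84.17 = $5,972,703.20.
Subtracting fixed costs: EBIT = $5,972,703.20 − $2,825,400 = $3,147,303.20.
So DOL = total CM / EBIT = $5,972,703.20 / $3,147,303.20 = 1.8977.
Operating income changes by 1.8977 × -18.4% = -34.9%.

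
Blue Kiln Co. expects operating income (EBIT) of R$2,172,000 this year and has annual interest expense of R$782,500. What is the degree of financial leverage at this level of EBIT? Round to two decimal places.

1.56

Interest = R$782,500.00.
Degree of financial leverage = EBIT / (EBIT − interest) = R$2,172,000 / R$1,389,500.00 = 1.5632.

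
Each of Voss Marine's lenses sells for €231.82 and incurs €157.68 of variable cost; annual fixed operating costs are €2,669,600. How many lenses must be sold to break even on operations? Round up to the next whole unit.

36,008 lenses

Each unit contributes €231.82 − €157.68 = €74.14.
Break-even volume = fixed costs ÷ CM per unit = €2,669,600 ÷ €74.14 = 36,007.55, so 36,008 lenses.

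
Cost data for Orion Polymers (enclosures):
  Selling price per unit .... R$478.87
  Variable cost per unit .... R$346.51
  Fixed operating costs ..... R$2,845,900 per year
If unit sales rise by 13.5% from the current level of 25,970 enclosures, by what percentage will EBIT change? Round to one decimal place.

Contribution at this volume is 25,970 × R$132.36 = R$3,437,389.20.
EBIT = R$3,437,389.20 − R$2,845,900 = R$591,489.20.
So DOL = total CM / EBIT = R$3,437,389.20 / R$591,489.20 = 5.8114.
So EBIT moves 5.8114 × (+13.5%) = +78.5%.

+78.5%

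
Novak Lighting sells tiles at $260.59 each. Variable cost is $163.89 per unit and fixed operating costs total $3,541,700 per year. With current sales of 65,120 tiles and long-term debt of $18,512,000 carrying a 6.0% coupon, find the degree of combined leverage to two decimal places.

3.83

At 65,120 units, contribution = 65,120 × $96.70 = $6,297,104.00.
Operating income = contribution − fixed costs = $6,297,104.00 − $3,541,700 = $2,755,404.00. Interest = $1,110,720.00, so EBIT − I = $1,644,684.00.
Degree of total leverage = total CM / (EBIT − interest) = $6,297,104.00 / $1,644,684.00 = 3.8288.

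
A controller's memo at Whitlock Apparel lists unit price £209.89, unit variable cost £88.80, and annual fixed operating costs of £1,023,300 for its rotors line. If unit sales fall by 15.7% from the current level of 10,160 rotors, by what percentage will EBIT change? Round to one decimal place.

-93.3%

Contribution at this volume is 10,160 × £121.09 = £1,230,274.40.
Operating income = contribution − fixed costs = £1,230,274.40 − £1,023,300 = £206,974.40.
Degree of operating leverage = £1,230,274.40 / £206,974.40 = 5.9441.
So EBIT moves 5.9441 × (-15.7%) = -93.3%.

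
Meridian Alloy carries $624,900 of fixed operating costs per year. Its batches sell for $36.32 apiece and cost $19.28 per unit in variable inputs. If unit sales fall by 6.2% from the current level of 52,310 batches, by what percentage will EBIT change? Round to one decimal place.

Total contribution margin = 52,310 × $17.04 = $891,362.40.
Subtracting fixed costs: EBIT = $891,362.40 − $624,900 = $266,462.40.
DOL = contribution ÷ EBIT = $891,362.40 ÷ $266,462.40 = 3.3452.
Operating income changes by 3.3452 × -6.2% = -20.7%.

-20.7%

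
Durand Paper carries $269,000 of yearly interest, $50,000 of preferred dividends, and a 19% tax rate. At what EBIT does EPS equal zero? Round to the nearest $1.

$330,728

Grossing the preferred dividend up to pre-tax terms: $50,000 / (1 − 0.19) = $61,728.40.
Financial break-even EBIT = interest + D_p ÷ (1 − t) = $269,000 + $61,728.40 = $330,728.40.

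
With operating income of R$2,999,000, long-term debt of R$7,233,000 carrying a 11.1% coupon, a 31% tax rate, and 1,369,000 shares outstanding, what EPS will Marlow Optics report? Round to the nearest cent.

Interest = R$802,863.00, so EBT = R$2,999,000 − R$802,863.00 = R$2,196,137.00.
After tax at 31%: net income = R$2,196,137.00 × 0.69 = R$1,515,334.53.
EPS = R$1,515,334.53 ÷ 1,369,000 = R$1.11.

R$1.11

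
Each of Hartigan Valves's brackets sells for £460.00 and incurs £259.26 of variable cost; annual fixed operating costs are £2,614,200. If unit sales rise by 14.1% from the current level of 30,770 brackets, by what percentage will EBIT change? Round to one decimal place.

At 30,770 units, contribution = 30,770 × £200.74 = £6,176,769.80.
Subtracting fixed costs: EBIT = £6,176,769.80 − £2,614,200 = £3,562,569.80.
DOL = contribution ÷ EBIT = £6,176,769.80 ÷ £3,562,569.80 = 1.7338.
%ΔEBIT = DOL × %ΔSales = 1.7338 × +14.1% = +24.4%.

+24.4%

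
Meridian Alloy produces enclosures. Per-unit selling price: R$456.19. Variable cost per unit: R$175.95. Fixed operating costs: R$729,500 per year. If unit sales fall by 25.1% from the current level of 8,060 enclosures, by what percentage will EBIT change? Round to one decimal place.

-37.1%

Total contribution margin = 8,060 × R$280.24 = R$2,258,734.40.
EBIT = R$2,258,734.40 − R$729,500 = R$1,529,234.40.
DOL = contribution ÷ EBIT = R$2,258,734.40 ÷ R$1,529,234.40 = 1.4770.
%ΔEBIT = DOL × %ΔSales = 1.4770 × -25.1% = -37.1%.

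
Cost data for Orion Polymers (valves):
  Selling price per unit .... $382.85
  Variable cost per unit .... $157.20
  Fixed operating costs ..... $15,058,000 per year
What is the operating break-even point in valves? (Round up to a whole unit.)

Contribution margin per unit = $382.85 − $157.20 = $225.65.
Break-even volume = fixed costs ÷ CM per unit = $15,058,000 ÷ $225.65 = 66,731.66, so 66,732 valves.

66,732 valves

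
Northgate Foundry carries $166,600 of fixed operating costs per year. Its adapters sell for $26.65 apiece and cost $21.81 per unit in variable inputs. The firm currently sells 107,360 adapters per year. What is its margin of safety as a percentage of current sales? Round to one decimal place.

Each unit contributes $26.65 − $21.81 = $4.84. Break-even units = $166,600 ÷ $4.84 = 34,421.49; break-even revenue = 34,421.49 × $26.65 = $917,332.64.
Actual sales revenue = 107,360 × $26.65 = $2,861,144.00.
Margin of safety = ($2,861,144.00 − $917,332.64) ÷ $2,861,144.00 = 67.9%.

67.9%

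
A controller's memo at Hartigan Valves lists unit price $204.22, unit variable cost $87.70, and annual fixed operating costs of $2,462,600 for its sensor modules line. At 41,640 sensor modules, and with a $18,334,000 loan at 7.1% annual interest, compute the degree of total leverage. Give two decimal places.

4.46

At 41,640 units, contribution = 41,640 × $116.52 = $4,851,892.80.
Operating income = contribution − fixed costs = $4,851,892.80 − $2,462,600 = $2,389,292.80. Interest = $1,301,714.00, so EBIT − I = $1,087,578.80.
Degree of total leverage = total CM / (EBIT − interest) = $4,851,892.80 / $1,087,578.80 = 4.4612.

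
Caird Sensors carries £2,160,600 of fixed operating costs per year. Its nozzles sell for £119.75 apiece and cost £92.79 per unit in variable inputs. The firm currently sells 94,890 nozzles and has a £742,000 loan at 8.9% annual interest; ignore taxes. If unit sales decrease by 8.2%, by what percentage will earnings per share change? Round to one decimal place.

-63.3%

Contribution at this volume is 94,890 × £26.96 = £2,558,234.40.
Subtracting fixed costs: EBIT = £2,558,234.40 − £2,160,600 = £397,634.40.
Interest = £66,038.00, so EBIT − I = £331,596.40.
DCL = total CM / (EBIT − I) = £2,558,234.40 / £331,596.40 = 7.7149.
EPS therefore changes by 7.7149 × (-8.2%) = -63.3%.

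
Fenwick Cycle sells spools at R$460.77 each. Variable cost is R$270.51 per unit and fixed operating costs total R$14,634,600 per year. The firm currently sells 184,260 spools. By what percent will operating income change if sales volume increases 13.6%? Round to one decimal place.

Contribution at this volume is 184,260 × R$190.26 = R$35,057,307.60.
EBIT = R$35,057,307.60 − R$14,634,600 = R$20,422,707.60.
Degree of operating leverage = R$35,057,307.60 / R$20,422,707.60 = 1.7166.
Operating income changes by 1.7166 × +13.6% = +23.3%.

+23.3%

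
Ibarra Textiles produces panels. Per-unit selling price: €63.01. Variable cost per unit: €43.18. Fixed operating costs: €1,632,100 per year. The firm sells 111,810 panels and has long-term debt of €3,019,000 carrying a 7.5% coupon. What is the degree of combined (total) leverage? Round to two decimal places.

Contribution at this volume is 111,810 × €19.83 = €2,217,192.30.
Operating income = contribution − fixed costs = €2,217,192.30 − €1,632,100 = €585,092.30. Interest = €226,425.00, so EBIT − I = €358,667.30.
Degree of total leverage = total CM / (EBIT − interest) = €2,217,192.30 / €358,667.30 = 6.1818.

6.18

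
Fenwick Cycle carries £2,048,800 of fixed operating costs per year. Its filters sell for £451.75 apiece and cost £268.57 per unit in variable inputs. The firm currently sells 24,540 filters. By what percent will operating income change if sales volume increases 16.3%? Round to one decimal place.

+30.0%

Contribution at this volume is 24,540 × £183.18 = £4,495,237.20.
Operating income = contribution − fixed costs = £4,495,237.20 − £2,048,800 = £2,446,437.20.
Degree of operating leverage = £4,495,237.20 / £2,446,437.20 = 1.8375.
Operating income changes by 1.8375 × +16.3% = +30.0%.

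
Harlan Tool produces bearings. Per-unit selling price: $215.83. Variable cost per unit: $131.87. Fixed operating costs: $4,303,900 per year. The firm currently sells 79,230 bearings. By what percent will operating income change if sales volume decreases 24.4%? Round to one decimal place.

Contribution at this volume is 79,230 × $83.96 = $6,652,150.80.
EBIT = $6,652,150.80 − $4,303,900 = $2,348,250.80.
DOL = contribution ÷ EBIT = $6,652,150.80 ÷ $2,348,250.80 = 2.8328.
Operating income changes by 2.8328 × -24.4% = -69.1%.

-69.1%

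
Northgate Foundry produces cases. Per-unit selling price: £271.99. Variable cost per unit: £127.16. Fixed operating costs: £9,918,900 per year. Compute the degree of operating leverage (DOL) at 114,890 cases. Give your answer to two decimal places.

At 114,890 units, contribution = 114,890 × £144.83 = £16,639,518.70.
Subtracting fixed costs: EBIT = £16,639,518.70 − £9,918,900 = £6,720,618.70.
DOL = contribution ÷ EBIT = £16,639,518.70 ÷ £6,720,618.70 = 2.4759.

2.48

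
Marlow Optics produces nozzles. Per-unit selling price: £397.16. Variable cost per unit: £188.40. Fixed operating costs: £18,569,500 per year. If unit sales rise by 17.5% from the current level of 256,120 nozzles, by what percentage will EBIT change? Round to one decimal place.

+26.8%

At 256,120 units, contribution = 256,120 × £208.76 = £53,467,611.20.
Operating income = contribution − fixed costs = £53,467,611.20 − £18,569,500 = £34,898,111.20.
DOL = contribution ÷ EBIT = £53,467,611.20 ÷ £34,898,111.20 = 1.5321.
%ΔEBIT = DOL × %ΔSales = 1.5321 × +17.5% = +26.8%.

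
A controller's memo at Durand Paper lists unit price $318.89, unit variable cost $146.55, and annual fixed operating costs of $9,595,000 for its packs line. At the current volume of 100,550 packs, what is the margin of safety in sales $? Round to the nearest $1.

Contribution margin per unit = $318.89 − $146.55 = $172.34. Break-even units = $9,595,000 ÷ $172.34 = 55,674.83; break-even revenue = 55,674.83 × $318.89 = $17,754,146.16.
Current sales = 100,550 × $318.89 = $32,064,389.50.
Margin of safety = $32,064,389.50 − $17,754,146.16 = $14,310,243.

$14,310,243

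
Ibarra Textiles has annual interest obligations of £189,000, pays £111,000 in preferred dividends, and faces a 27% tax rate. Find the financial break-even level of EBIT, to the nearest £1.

£341,055

Grossing the preferred dividend up to pre-tax terms: £111,000 / (1 − 0.27) = £152,054.79.
Financial break-even EBIT = interest + D_p ÷ (1 − t) = £189,000 + £152,054.79 = £341,054.79.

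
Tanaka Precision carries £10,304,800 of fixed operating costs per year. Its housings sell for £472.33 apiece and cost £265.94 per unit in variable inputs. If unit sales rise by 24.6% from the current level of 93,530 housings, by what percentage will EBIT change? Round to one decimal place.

+52.8%

Total contribution margin = 93,530 × £206.39 = £19,303,656.70.
Operating income = contribution − fixed costs = £19,303,656.70 − £10,304,800 = £8,998,856.70.
DOL = contribution ÷ EBIT = £19,303,656.70 ÷ £8,998,856.70 = 2.1451.
So EBIT moves 2.1451 × (+24.6%) = +52.8%.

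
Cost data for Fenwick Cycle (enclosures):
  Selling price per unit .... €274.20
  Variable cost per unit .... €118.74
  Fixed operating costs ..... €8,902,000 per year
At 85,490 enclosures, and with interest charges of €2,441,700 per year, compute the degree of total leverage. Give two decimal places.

6.83

Total contribution margin = 85,490 × €155.46 = €13,290,275.40.
Operating income = contribution − fixed costs = €13,290,275.40 − €8,902,000 = €4,388,275.40. Interest = €2,441,700.00.
DOL = €13,290,275.40 ÷ €4,388,275.40 = 3.0286; DFL = €4,388,275.40 ÷ €1,946,575.40 = 2.2544.
Combined leverage = 3.0286 × 2.2544 = 6.8277.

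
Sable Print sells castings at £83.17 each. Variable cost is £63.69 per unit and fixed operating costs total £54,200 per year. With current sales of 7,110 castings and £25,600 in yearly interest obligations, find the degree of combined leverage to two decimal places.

2.36

Total contribution margin = 7,110 × £19.48 = £138,502.80.
EBIT = £138,502.80 − £54,200 = £84,302.80. Interest = £25,600.00.
DOL = £138,502.80 ÷ £84,302.80 = 1.6429; DFL = £84,302.80 ÷ £58,702.80 = 1.4361.
Combined leverage = 1.6429 × 1.4361 = 2.3594.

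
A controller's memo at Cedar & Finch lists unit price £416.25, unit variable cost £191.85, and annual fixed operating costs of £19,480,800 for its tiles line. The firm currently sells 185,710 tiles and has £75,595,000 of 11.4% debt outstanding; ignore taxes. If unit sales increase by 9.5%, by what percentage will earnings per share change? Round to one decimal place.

+29.2%

Contribution at this volume is 185,710 × £224.40 = £41,673,324.00.
Operating income = contribution − fixed costs = £41,673,324.00 − £19,480,800 = £22,192,524.00.
Interest = £8,617,830.00, so EBIT − I = £13,574,694.00.
Degree of combined leverage = contribution ÷ (EBIT − I) = £41,673,324.00 ÷ £13,574,694.00 = 3.0699.
%ΔEPS = DCL × %ΔSales = 3.0699 × +9.5% = +29.2%.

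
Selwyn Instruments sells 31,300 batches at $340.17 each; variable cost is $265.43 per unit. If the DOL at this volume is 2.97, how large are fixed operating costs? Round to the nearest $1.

Total contribution margin = 31,300 × $74.74 = $2,339,362.00.
Since DOL = CM ÷ EBIT, EBIT = $2,339,362.00 ÷ 2.97 = $787,663.97.
And FC = contribution − EBIT = $2,339,362.00 − $787,663.97 = $1,551,698.

$1,551,698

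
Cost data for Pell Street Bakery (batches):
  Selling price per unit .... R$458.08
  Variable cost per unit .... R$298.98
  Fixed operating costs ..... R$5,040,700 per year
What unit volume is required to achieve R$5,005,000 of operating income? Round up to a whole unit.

63,141 batches

Unit CM = price − variable cost = R$458.08 − R$298.98 = R$159.10.
Units = (FC + target) / CM = (R$5,040,700 + R$5,005,000) / R$159.10 = 63,140.79, so 63,141 batches.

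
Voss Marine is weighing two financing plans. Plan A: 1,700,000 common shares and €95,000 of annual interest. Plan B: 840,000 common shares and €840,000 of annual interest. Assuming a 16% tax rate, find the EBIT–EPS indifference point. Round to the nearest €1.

€1,567,674

At indifference, (EBIT − 95,000)(1 − t)/1,700,000 = (EBIT − 840,000)(1 − t)/840,000.
Cancelling (1 − t) and cross-multiplying: 840,000·(EBIT − 95,000) = 1,700,000·(EBIT − 840,000).
Solving, EBIT = (840,000·1,700,000 − 95,000·840,000) / (1,700,000 − 840,000) = 1,348,200,000,000 / 860,000 = 1,567,674.42.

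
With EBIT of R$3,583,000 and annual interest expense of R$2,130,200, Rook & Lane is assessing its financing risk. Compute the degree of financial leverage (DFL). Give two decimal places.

2.47

Interest = R$2,130,200.00.
DFL = EBIT ÷ (EBIT − I) = R$3,583,000 ÷ (R$3,583,000 − R$2,130,200.00) = R$3,583,000 ÷ R$1,452,800.00 = 2.4663.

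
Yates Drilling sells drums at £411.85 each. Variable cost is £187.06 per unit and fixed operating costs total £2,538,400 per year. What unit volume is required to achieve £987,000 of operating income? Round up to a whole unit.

15,684 drums

Contribution margin per unit = £411.85 − £187.06 = £224.79.
Need Q such that Q × £224.79 − £2,538,400 = £987,000, i.e. Q = £3,525,400 / £224.79 = 15,683.08 → 15,684.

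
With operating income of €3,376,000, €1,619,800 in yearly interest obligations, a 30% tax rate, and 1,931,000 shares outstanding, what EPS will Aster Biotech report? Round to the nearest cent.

Pre-tax income = €3,376,000 − €1,619,800.00 = €1,756,200.00.
After tax at 30%: net income = €1,756,200.00 × 0.70 = €1,229,340.00.
EPS = €1,229,340.00 ÷ 1,931,000 = €0.64.

€0.64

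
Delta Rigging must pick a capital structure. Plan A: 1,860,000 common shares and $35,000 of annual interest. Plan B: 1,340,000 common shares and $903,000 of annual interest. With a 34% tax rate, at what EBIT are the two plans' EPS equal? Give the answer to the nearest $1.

$3,139,769

Set EPS_A = EPS_B: (EBIT − $35,000)(1 − 0.34) ÷ 1,860,000 = (EBIT − $903,000)(1 − 0.34) ÷ 1,340,000.
The (1 − t) factor cancels: (EBIT − 35,000) × 1,340,000 = (EBIT − 903,000) × 1,860,000.
EBIT × (1,860,000 − 1,340,000) = 903,000 × 1,860,000 − 35,000 × 1,340,000 = 1,632,680,000,000, so EBIT = 1,632,680,000,000 ÷ 520,000 = 3,139,769.23.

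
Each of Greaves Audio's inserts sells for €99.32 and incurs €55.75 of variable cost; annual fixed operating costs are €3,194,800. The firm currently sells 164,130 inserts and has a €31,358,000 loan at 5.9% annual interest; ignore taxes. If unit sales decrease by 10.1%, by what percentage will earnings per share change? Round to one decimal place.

-34.3%

Total contribution margin = 164,130 × €43.57 = €7,151,144.10.
Operating income = contribution − fixed costs = €7,151,144.10 − €3,194,800 = €3,956,344.10.
After interest of €1,850,122.00, pre-tax earnings = €2,106,222.10.
Degree of combined leverage = contribution ÷ (EBIT − I) = €7,151,144.10 ÷ €2,106,222.10 = 3.3952.
EPS therefore changes by 3.3952 × (-10.1%) = -34.3%.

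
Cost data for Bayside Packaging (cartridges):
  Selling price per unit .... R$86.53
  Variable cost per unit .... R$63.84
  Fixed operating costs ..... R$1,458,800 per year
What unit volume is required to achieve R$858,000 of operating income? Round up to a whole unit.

Each unit contributes R$86.53 − R$63.84 = R$22.69.
Required volume = (fixed costs + target profit) ÷ CM = (R$1,458,800 + R$858,000) ÷ R$22.69 = 102,106.65, so 102,107 cartridges.

102,107 cartridges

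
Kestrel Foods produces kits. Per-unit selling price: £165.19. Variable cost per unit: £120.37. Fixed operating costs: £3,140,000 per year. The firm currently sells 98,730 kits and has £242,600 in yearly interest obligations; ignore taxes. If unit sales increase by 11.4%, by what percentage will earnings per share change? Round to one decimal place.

+48.4%

At 98,730 units, contribution = 98,730 × £44.82 = £4,425,078.60.
EBIT = £4,425,078.60 − £3,140,000 = £1,285,078.60.
After interest of £242,600.00, pre-tax earnings = £1,042,478.60.
DCL = total CM / (EBIT − I) = £4,425,078.60 / £1,042,478.60 = 4.2448.
EPS therefore changes by 4.2448 × (+11.4%) = +48.4%.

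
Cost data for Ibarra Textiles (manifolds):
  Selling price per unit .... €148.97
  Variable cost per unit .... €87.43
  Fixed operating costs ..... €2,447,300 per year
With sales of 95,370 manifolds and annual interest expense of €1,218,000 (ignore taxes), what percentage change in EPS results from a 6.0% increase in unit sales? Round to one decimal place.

Total contribution margin = 95,370 × €61.54 = €5,869,069.80.
EBIT = €5,869,069.80 − €2,447,300 = €3,421,769.80.
After interest of €1,218,000.00, pre-tax earnings = €2,203,769.80.
DCL = total CM / (EBIT − I) = €5,869,069.80 / €2,203,769.80 = 2.6632.
%ΔEPS = DCL × %ΔSales = 2.6632 × +6.0% = +16.0%.

+16.0%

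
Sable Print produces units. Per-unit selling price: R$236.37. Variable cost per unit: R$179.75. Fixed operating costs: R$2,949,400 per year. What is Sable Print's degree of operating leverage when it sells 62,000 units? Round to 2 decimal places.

At 62,000 units, contribution = 62,000 × R$56.62 = R$3,510,440.00.
Operating income = contribution − fixed costs = R$3,510,440.00 − R$2,949,400 = R$561,040.00.
So DOL = total CM / EBIT = R$3,510,440.00 / R$561,040.00 = 6.2570.

6.26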